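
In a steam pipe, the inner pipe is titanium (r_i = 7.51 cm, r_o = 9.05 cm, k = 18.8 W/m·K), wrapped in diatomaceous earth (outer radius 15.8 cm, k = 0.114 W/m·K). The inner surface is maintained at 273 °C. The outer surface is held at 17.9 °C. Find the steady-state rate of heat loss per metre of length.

Q' = 327 W/m

Series thermal resistances, inner to outer:
  R'_titanium = ln(0.0905/0.0751)/(2πk) = 0.1865/(2π·18.8) = 0.001579 m·K/W
  R'_diatomaceous earth = ln(0.158/0.0905)/(2πk) = 0.5572/(2π·0.114) = 0.7780 m·K/W
ΣR = 0.001579 + 0.7780 = 0.7796 m·K/W
Q' = ΔT/ΣR = (273 °C − 17.9 °C)/0.7796 = 327 W/m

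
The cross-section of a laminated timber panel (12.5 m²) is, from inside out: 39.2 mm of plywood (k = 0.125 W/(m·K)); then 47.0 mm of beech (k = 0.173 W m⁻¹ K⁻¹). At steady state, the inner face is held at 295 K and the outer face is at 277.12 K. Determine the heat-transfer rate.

Q = 382 W

Series thermal resistances, inner to outer:
  R_plywood = L/(kA) = 0.0392/(0.125·12.5) = 0.02509 K/W
  R_beech = L/(kA) = 0.0470/(0.173·12.5) = 0.02173 K/W
ΣR = 0.02509 + 0.02173 = 0.04682 K/W
Q = ΔT/ΣR = (295 K − 277.12 K)/0.04682 = 382 W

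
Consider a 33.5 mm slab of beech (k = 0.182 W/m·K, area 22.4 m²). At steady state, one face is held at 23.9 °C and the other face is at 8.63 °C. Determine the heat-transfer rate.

Q = kA·ΔT/L = 0.182 × 22.4 × |23.9 °C − 8.63 °C| / 0.0335 = 1860 W

Q = 1860 W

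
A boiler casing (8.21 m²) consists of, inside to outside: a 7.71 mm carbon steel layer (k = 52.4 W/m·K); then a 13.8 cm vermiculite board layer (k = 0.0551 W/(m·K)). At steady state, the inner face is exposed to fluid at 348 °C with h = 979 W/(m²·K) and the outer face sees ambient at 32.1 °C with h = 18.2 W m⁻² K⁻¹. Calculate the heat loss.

Treat each layer as a resistance in series:
  R_conv,in = 1/(hA) = 1/(979·8.21) = 1.244×10^-4 K/W
  R_carbon steel = L/(kA) = 0.00771/(52.4·8.21) = 1.792×10^-5 K/W
  R_vermiculite board = L/(kA) = 0.138/(0.0551·8.21) = 0.3051 K/W
  R_conv,out = 1/(hA) = 1/(18.2·8.21) = 0.006692 K/W
ΣR = 1.244×10^-4 + 1.792×10^-5 + 0.3051 + 0.006692 = 0.3119 K/W
Q = ΔT/ΣR = (348 °C − 32.1 °C)/0.3119 = 1010 W

Q = 1010 W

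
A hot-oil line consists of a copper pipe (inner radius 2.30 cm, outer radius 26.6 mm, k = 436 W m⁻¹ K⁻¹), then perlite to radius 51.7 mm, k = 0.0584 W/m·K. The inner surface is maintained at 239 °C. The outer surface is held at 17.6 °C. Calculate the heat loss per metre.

Q' = 122 W/m

Resistance network (inner→outer):
  R'_copper = ln(0.0266/0.0230)/(2πk) = 0.1454/(2π·436) = 5.308×10^-5 m·K/W
  R'_perlite = ln(0.0517/0.0266)/(2πk) = 0.6645/(2π·0.0584) = 1.811 m·K/W
ΣR = 5.308×10^-5 + 1.811 = 1.811 m·K/W
Q' = ΔT/ΣR = (239 °C − 17.6 °C)/1.811 = 122 W/m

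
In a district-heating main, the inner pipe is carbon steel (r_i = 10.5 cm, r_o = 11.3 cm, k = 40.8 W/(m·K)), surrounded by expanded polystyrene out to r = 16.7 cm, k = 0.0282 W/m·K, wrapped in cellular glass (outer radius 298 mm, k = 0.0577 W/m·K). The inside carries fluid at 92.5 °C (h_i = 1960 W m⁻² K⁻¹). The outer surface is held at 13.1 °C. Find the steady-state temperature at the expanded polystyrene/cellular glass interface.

Series thermal resistances, inner to outer:
  R'_conv,in = 1/(2πr h) = 1/(2π·0.105·1960) = 7.733×10^-4 m·K/W
  R'_carbon steel = ln(0.113/0.105)/(2πk) = 0.07343/(2π·40.8) = 2.864×10^-4 m·K/W
  R'_expanded polystyrene = ln(0.167/0.113)/(2πk) = 0.3906/(2π·0.0282) = 2.204 m·K/W
  R'_cellular glass = ln(0.298/0.167)/(2πk) = 0.5791/(2π·0.0577) = 1.597 m·K/W
ΣR = 7.733×10^-4 + 2.864×10^-4 + 2.204 + 1.597 = 3.802 m·K/W
Q' = ΔT/ΣR = (92.5 °C − 13.1 °C)/3.802 = 20.88 W/m
From the inner boundary to the expanded polystyrene/cellular glass interface, ΣR_partial = 2.205 m·K/W.
T_interface = T_in − Q'·ΣR_partial = 92.5 °C − (20.88)(2.205) = 46.5 °C

T = 46.5 °C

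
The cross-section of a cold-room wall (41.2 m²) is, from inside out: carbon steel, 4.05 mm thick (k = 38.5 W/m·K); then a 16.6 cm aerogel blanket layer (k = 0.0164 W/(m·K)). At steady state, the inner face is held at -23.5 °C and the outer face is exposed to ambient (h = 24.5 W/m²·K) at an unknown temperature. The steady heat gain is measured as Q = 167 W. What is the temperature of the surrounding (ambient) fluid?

Sum the resistances:
  R_carbon steel = L/(kA) = 0.00405/(38.5·41.2) = 2.553×10^-6 K/W
  R_aerogel blanket = L/(kA) = 0.166/(0.0164·41.2) = 0.2457 K/W
  R_conv,out = 1/(hA) = 1/(24.5·41.2) = 9.907×10^-4 K/W
ΣR = 0.2467 K/W
ΔT = Q·ΣR = 167 × 0.2467 = 41.20 K
Heat flows inward, so T_out = T_in + ΔT = -23.5 + 41.20 = 17.7 °C

T_out = 17.7 °C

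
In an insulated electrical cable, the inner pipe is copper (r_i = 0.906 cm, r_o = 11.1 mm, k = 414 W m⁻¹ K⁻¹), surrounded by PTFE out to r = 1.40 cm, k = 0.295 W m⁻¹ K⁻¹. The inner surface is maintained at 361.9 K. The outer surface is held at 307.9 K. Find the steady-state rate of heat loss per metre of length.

Resistance network (inner→outer):
  R'_copper = ln(0.0111/0.00906)/(2πk) = 0.2031/(2π·414) = 7.807×10^-5 m·K/W
  R'_PTFE = ln(0.0140/0.0111)/(2πk) = 0.2321/(2π·0.295) = 0.1252 m·K/W
ΣR = 7.807×10^-5 + 0.1252 = 0.1253 m·K/W
Q' = ΔT/ΣR = (361.9 K − 307.9 K)/0.1253 = 431 W/m

Q' = 431 W/m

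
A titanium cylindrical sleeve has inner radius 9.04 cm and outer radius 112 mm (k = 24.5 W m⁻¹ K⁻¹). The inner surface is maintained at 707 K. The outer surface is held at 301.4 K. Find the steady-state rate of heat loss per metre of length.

Q' = 2πk·ΔT/ln(r₂/r₁) = 2π × 24.5 × 405.6 / ln(0.112/0.0904) = 2.91×10^5 W/m

Q' = 2.91×10^5 W/m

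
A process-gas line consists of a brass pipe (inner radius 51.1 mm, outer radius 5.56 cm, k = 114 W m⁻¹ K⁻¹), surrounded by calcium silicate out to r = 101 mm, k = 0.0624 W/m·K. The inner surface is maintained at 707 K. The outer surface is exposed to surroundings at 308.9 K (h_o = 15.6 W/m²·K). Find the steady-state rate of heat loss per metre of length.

Q' = 245 W/m

Treat each layer as a resistance in series:
  R'_brass = ln(0.0556/0.0511)/(2πk) = 0.08440/(2π·114) = 1.178×10^-4 m·K/W
  R'_calcium silicate = ln(0.101/0.0556)/(2πk) = 0.5969/(2π·0.0624) = 1.523 m·K/W
  R'_conv,out = 1/(2πr h) = 1/(2π·0.101·15.6) = 0.1010 m·K/W
ΣR = 1.178×10^-4 + 1.523 + 0.1010 = 1.624 m·K/W
Q' = ΔT/ΣR = (707 K − 308.9 K)/1.624 = 245 W/m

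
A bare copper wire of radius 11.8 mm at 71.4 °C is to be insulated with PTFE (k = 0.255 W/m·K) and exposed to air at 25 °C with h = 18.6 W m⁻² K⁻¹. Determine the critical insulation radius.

r_cr = 1.37 cm

For a cylinder, r_cr = k_ins/h = 0.255/18.6 = 0.0137 m = 1.37 cm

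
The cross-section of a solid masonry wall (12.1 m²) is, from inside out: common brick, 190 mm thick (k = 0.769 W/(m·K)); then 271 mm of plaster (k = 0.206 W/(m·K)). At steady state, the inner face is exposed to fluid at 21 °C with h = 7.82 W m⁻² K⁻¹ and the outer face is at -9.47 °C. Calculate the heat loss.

Treat each layer as a resistance in series:
  R_conv,in = 1/(hA) = 1/(7.82·12.1) = 0.01057 K/W
  R_common brick = L/(kA) = 0.190/(0.769·12.1) = 0.02042 K/W
  R_plaster = L/(kA) = 0.271/(0.206·12.1) = 0.1087 K/W
ΣR = 0.01057 + 0.02042 + 0.1087 = 0.1397 K/W
Q = ΔT/ΣR = (21 °C − -9.47 °C)/0.1397 = 218 W

Q = 218 W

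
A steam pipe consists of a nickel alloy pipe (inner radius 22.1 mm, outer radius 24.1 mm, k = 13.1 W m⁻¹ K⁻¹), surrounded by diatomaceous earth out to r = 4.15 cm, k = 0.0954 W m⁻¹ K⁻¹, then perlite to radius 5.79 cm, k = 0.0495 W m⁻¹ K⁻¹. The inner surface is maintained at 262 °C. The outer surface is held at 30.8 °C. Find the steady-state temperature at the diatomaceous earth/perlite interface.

Series thermal resistances, inner to outer:
  R'_nickel alloy = ln(0.0241/0.0221)/(2πk) = 0.08663/(2π·13.1) = 0.001053 m·K/W
  R'_diatomaceous earth = ln(0.0415/0.0241)/(2πk) = 0.5435/(2π·0.0954) = 0.9067 m·K/W
  R'_perlite = ln(0.0579/0.0415)/(2πk) = 0.3330/(2π·0.0495) = 1.071 m·K/W
ΣR = 0.001053 + 0.9067 + 1.071 = 1.979 m·K/W
Q' = ΔT/ΣR = (262 °C − 30.8 °C)/1.979 = 116.8 W/m
From the inner boundary to the diatomaceous earth/perlite interface, ΣR_partial = 0.9078 m·K/W.
T_interface = T_in − Q'·ΣR_partial = 262 °C − (116.8)(0.9078) = 156 °C

T = 156 °C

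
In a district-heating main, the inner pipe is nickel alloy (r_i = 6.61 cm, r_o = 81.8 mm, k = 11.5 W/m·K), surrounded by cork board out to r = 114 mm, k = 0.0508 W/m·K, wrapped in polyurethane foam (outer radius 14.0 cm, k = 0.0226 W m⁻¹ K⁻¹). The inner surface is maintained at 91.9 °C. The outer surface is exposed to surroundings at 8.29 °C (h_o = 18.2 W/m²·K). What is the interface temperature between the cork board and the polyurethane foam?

T = 57.7 °C

Resistance network (inner→outer):
  R'_nickel alloy = ln(0.0818/0.0661)/(2πk) = 0.2131/(2π·11.5) = 0.002949 m·K/W
  R'_cork board = ln(0.114/0.0818)/(2πk) = 0.3319/(2π·0.0508) = 1.040 m·K/W
  R'_polyurethane foam = ln(0.140/0.114)/(2πk) = 0.2054/(2π·0.0226) = 1.447 m·K/W
  R'_conv,out = 1/(2πr h) = 1/(2π·0.140·18.2) = 0.06246 m·K/W
ΣR = 0.002949 + 1.040 + 1.447 + 0.06246 = 2.552 m·K/W
Q' = ΔT/ΣR = (91.9 °C − 8.29 °C)/2.552 = 32.76 W/m
From the inner boundary to the cork board/polyurethane foam interface, ΣR_partial = 1.043 m·K/W.
T_interface = T_in − Q'·ΣR_partial = 91.9 °C − (32.76)(1.043) = 57.7 °C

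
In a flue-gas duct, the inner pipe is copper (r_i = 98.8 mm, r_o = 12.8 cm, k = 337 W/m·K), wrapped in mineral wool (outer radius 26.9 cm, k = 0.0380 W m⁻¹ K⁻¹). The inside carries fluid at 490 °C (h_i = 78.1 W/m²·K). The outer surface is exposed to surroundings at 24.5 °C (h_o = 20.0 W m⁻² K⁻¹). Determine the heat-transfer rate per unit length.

Q' = 147 W/m

Series thermal resistances, inner to outer:
  R'_conv,in = 1/(2πr h) = 1/(2π·0.0988·78.1) = 0.02063 m·K/W
  R'_copper = ln(0.128/0.0988)/(2πk) = 0.2589/(2π·337) = 1.223×10^-4 m·K/W
  R'_mineral wool = ln(0.269/0.128)/(2πk) = 0.7427/(2π·0.0380) = 3.111 m·K/W
  R'_conv,out = 1/(2πr h) = 1/(2π·0.269·20.0) = 0.02958 m·K/W
ΣR = 0.02063 + 1.223×10^-4 + 3.111 + 0.02958 = 3.161 m·K/W
Q' = ΔT/ΣR = (490 °C − 24.5 °C)/3.161 = 147 W/m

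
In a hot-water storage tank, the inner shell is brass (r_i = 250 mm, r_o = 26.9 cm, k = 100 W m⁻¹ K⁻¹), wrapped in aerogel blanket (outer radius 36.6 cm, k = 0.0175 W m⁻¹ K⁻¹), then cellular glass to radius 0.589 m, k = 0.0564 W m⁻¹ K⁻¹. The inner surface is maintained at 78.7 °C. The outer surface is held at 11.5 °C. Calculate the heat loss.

Resistance network (inner→outer):
  R_brass = (1/0.250 − 1/0.269)/(4πk) = 0.2825/(4π·100) = 2.248×10^-4 K/W
  R_aerogel blanket = (1/0.269 − 1/0.366)/(4πk) = 0.9852/(4π·0.0175) = 4.480 K/W
  R_cellular glass = (1/0.366 − 1/0.589)/(4πk) = 1.034/(4π·0.0564) = 1.460 K/W
ΣR = 2.248×10^-4 + 4.480 + 1.460 = 5.940 K/W
Q = ΔT/ΣR = (78.7 °C − 11.5 °C)/5.940 = 11.3 W

Q = 11.3 W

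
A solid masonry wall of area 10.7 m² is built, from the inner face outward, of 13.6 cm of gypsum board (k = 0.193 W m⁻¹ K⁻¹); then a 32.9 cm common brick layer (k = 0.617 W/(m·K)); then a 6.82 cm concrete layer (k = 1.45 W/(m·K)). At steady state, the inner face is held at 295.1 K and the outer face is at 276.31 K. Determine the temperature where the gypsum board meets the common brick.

Resistance network (inner→outer):
  R_gypsum board = L/(kA) = 0.136/(0.193·10.7) = 0.06586 K/W
  R_common brick = L/(kA) = 0.329/(0.617·10.7) = 0.04983 K/W
  R_concrete = L/(kA) = 0.0682/(1.45·10.7) = 0.004396 K/W
ΣR = 0.06586 + 0.04983 + 0.004396 = 0.1201 K/W
Q = ΔT/ΣR = (295.1 K − 276.31 K)/0.1201 = 156.5 W
From the inner boundary to the gypsum board/common brick interface, ΣR_partial = 0.06586 K/W.
T_interface = T_in − Q·ΣR_partial = 295.1 K − (156.5)(0.06586) = 284.8 K

T = 284.8 K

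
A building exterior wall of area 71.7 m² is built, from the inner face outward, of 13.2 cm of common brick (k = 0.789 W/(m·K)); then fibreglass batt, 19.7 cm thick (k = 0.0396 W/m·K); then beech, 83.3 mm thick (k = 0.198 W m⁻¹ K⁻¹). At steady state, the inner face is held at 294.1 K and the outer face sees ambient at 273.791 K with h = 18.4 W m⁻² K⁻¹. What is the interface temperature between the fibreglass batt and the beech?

Treat each layer as a resistance in series:
  R_common brick = L/(kA) = 0.132/(0.789·71.7) = 0.002333 K/W
  R_fibreglass batt = L/(kA) = 0.197/(0.0396·71.7) = 0.06938 K/W
  R_beech = L/(kA) = 0.0833/(0.198·71.7) = 0.005868 K/W
  R_conv,out = 1/(hA) = 1/(18.4·71.7) = 7.580×10^-4 K/W
ΣR = 0.002333 + 0.06938 + 0.005868 + 7.580×10^-4 = 0.07834 K/W
Q = ΔT/ΣR = (294.1 K − 273.791 K)/0.07834 = 259.2 W
From the inner boundary to the fibreglass batt/beech interface, ΣR_partial = 0.07171 K/W.
T_interface = T_in − Q·ΣR_partial = 294.1 K − (259.2)(0.07171) = 275.51 K

T = 275.51 K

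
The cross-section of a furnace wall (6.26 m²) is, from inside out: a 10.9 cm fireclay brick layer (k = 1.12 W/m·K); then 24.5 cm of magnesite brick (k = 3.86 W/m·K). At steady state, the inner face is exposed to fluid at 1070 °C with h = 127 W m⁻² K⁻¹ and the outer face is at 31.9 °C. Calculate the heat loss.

Resistance network (inner→outer):
  R_conv,in = 1/(hA) = 1/(127·6.26) = 0.001258 K/W
  R_fireclay brick = L/(kA) = 0.109/(1.12·6.26) = 0.01555 K/W
  R_magnesite brick = L/(kA) = 0.245/(3.86·6.26) = 0.01014 K/W
ΣR = 0.001258 + 0.01555 + 0.01014 = 0.02695 K/W
Q = ΔT/ΣR = (1070 °C − 31.9 °C)/0.02695 = 38500 W

Q = 38.5 kW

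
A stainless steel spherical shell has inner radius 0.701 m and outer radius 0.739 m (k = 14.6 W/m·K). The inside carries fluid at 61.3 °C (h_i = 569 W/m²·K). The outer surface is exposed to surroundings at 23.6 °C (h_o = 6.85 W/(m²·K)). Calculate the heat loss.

Q = 1720 W

Resistance network (inner→outer):
  R_conv,in = 1/(4πr²h) = 1/(4π·0.701²·569) = 2.846×10^-4 K/W
  R_stainless steel = (1/0.701 − 1/0.739)/(4πk) = 0.07335/(4π·14.6) = 3.998×10^-4 K/W
  R_conv,out = 1/(4πr²h) = 1/(4π·0.739²·6.85) = 0.02127 K/W
ΣR = 2.846×10^-4 + 3.998×10^-4 + 0.02127 = 0.02195 K/W
Q = ΔT/ΣR = (61.3 °C − 23.6 °C)/0.02195 = 1720 W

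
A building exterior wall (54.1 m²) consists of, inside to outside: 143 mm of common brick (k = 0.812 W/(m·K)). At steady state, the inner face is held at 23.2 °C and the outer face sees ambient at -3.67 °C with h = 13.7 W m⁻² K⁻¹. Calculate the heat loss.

Q = 5.84 kW

Resistance network (inner→outer):
  R_common brick = L/(kA) = 0.143/(0.812·54.1) = 0.003255 K/W
  R_conv,out = 1/(hA) = 1/(13.7·54.1) = 0.001349 K/W
ΣR = 0.003255 + 0.001349 = 0.004604 K/W
Q = ΔT/ΣR = (23.2 °C − -3.67 °C)/0.004604 = 5840 W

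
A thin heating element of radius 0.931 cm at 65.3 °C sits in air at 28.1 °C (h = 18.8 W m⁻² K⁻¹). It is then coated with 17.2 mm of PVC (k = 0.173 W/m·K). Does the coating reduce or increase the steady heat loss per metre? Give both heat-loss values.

reduces: 40.9 → 29.0 W/m

Critical radius for a cylinder: r_cr = k/h = 0.00920 m = 0.920 cm.
Outer radius after coating: r₂ = 0.00931 + 0.0172 = 0.02651 m.
Since r₁ ≥ r_cr, any added insulation reduces the heat loss.
Bare: R = 1/(2πr₁h) = 0.9093 m·K/W; Q = 37.2/0.9093 = 40.9 W/m.
Coated: R = R_cond + R_conv = 1.282 m·K/W; Q = 37.2/1.282 = 29.0 W/m.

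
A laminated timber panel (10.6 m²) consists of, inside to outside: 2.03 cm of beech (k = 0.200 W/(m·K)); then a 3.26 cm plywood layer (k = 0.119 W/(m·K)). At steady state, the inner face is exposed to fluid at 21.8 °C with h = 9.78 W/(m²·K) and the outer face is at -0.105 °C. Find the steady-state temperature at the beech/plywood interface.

Treat each layer as a resistance in series:
  R_conv,in = 1/(hA) = 1/(9.78·10.6) = 0.009646 K/W
  R_beech = L/(kA) = 0.0203/(0.200·10.6) = 0.009575 K/W
  R_plywood = L/(kA) = 0.0326/(0.119·10.6) = 0.02584 K/W
ΣR = 0.009646 + 0.009575 + 0.02584 = 0.04506 K/W
Q = ΔT/ΣR = (21.8 °C − -0.105 °C)/0.04506 = 486.1 W
From the inner boundary to the beech/plywood interface, ΣR_partial = 0.01922 K/W.
T_interface = T_in − Q·ΣR_partial = 21.8 °C − (486.1)(0.01922) = 12.5 °C

T = 12.5 °C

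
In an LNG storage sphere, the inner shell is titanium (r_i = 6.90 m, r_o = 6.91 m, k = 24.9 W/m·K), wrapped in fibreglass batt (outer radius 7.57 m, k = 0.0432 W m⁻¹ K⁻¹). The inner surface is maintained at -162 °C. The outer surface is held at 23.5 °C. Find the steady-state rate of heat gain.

Q = 7.98 kW

Treat each layer as a resistance in series:
  R_titanium = (1/6.90 − 1/6.91)/(4πk) = 2.097×10^-4/(4π·24.9) = 6.703×10^-7 K/W
  R_fibreglass batt = (1/6.91 − 1/7.57)/(4πk) = 0.01262/(4π·0.0432) = 0.02324 K/W
ΣR = 6.703×10^-7 + 0.02324 = 0.02324 K/W
Q = ΔT/ΣR = (-162 °C − 23.5 °C)/0.02324 = -7980 W
(Negative Q ⇒ heat flows inward; heat gain = 7980 W.)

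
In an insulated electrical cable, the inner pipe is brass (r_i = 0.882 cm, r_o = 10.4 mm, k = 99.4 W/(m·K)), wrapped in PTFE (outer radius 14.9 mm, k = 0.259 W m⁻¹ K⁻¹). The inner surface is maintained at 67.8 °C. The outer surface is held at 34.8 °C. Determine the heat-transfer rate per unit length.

Q' = 149 W/m

Resistance network (inner→outer):
  R'_brass = ln(0.0104/0.00882)/(2πk) = 0.1648/(2π·99.4) = 2.638×10^-4 m·K/W
  R'_PTFE = ln(0.0149/0.0104)/(2πk) = 0.3596/(2π·0.259) = 0.2209 m·K/W
ΣR = 2.638×10^-4 + 0.2209 = 0.2212 m·K/W
Q' = ΔT/ΣR = (67.8 °C − 34.8 °C)/0.2212 = 149 W/m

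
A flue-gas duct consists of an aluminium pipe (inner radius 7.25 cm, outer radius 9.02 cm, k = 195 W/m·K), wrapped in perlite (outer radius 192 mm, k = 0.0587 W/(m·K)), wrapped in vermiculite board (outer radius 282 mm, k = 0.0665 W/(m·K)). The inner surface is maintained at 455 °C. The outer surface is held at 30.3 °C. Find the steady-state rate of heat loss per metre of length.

Q' = 143 W/m

Resistance network (inner→outer):
  R'_aluminium = ln(0.0902/0.0725)/(2πk) = 0.2184/(2π·195) = 1.783×10^-4 m·K/W
  R'_perlite = ln(0.192/0.0902)/(2πk) = 0.7555/(2π·0.0587) = 2.048 m·K/W
  R'_vermiculite board = ln(0.282/0.192)/(2πk) = 0.3844/(2π·0.0665) = 0.9200 m·K/W
ΣR = 1.783×10^-4 + 2.048 + 0.9200 = 2.968 m·K/W
Q' = ΔT/ΣR = (455 °C − 30.3 °C)/2.968 = 143 W/m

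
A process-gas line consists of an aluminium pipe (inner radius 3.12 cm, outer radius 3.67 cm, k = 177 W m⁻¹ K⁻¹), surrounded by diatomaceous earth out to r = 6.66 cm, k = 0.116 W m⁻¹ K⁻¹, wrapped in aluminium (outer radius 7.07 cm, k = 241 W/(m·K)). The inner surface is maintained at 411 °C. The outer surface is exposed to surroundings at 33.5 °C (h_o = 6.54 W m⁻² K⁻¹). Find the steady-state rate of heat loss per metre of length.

Q' = 325 W/m

Resistance network (inner→outer):
  R'_aluminium = ln(0.0367/0.0312)/(2πk) = 0.1624/(2π·177) = 1.460×10^-4 m·K/W
  R'_diatomaceous earth = ln(0.0666/0.0367)/(2πk) = 0.5959/(2π·0.116) = 0.8176 m·K/W
  R'_aluminium = ln(0.0707/0.0666)/(2πk) = 0.05974/(2π·241) = 3.945×10^-5 m·K/W
  R'_conv,out = 1/(2πr h) = 1/(2π·0.0707·6.54) = 0.3442 m·K/W
ΣR = 1.460×10^-4 + 0.8176 + 3.945×10^-5 + 0.3442 = 1.162 m·K/W
Q' = ΔT/ΣR = (411 °C − 33.5 °C)/1.162 = 325 W/m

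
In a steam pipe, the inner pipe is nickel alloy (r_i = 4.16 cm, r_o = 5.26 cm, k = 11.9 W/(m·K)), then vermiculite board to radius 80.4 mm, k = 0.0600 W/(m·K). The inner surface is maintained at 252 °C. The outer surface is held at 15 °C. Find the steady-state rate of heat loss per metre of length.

Q' = 210 W/m

Resistance network (inner→outer):
  R'_nickel alloy = ln(0.0526/0.0416)/(2πk) = 0.2346/(2π·11.9) = 0.003138 m·K/W
  R'_vermiculite board = ln(0.0804/0.0526)/(2πk) = 0.4243/(2π·0.0600) = 1.125 m·K/W
ΣR = 0.003138 + 1.125 = 1.128 m·K/W
Q' = ΔT/ΣR = (252 °C − 15 °C)/1.128 = 210 W/m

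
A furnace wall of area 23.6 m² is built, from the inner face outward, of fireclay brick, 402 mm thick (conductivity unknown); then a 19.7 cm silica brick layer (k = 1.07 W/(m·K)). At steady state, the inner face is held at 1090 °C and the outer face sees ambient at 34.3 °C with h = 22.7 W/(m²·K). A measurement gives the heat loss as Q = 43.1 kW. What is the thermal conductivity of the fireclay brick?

ΣR = ΔT/Q = |1090 − 34.3|/43100 = 0.02449 K/W
Known resistances:
  R_silica brick = L/(kA) = 0.197/(1.07·23.6) = 0.007801 K/W
  R_conv,out = 1/(hA) = 1/(22.7·23.6) = 0.001867 K/W
R_fireclay brick = ΣR − ΣR_known = 0.02449 − 0.009668 = 0.01482 K/W
L/(kA) = 0.01482 ⇒ k = 0.402/(0.01482·23.6) = 1.15 W/m·K

k = 1.15 W/m·K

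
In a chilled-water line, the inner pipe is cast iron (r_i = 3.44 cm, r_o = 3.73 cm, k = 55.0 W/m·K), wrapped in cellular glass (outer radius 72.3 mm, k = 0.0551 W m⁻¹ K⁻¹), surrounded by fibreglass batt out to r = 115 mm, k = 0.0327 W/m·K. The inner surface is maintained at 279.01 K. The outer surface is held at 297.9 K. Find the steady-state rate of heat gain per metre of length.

Q' = 4.53 W/m

Resistance network (inner→outer):
  R'_cast iron = ln(0.0373/0.0344)/(2πk) = 0.08094/(2π·55.0) = 2.342×10^-4 m·K/W
  R'_cellular glass = ln(0.0723/0.0373)/(2πk) = 0.6618/(2π·0.0551) = 1.912 m·K/W
  R'_fibreglass batt = ln(0.115/0.0723)/(2πk) = 0.4641/(2π·0.0327) = 2.259 m·K/W
ΣR = 2.342×10^-4 + 1.912 + 2.259 = 4.171 m·K/W
Q' = ΔT/ΣR = (279.01 K − 297.9 K)/4.171 = -4.53 W/m
(Negative Q' ⇒ heat flows inward; heat gain = 4.53 W/m.)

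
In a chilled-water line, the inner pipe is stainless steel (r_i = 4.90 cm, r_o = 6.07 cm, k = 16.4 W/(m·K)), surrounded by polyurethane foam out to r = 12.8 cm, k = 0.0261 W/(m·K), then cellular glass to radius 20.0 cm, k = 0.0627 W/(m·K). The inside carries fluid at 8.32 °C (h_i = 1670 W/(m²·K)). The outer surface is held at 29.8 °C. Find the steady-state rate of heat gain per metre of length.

Q' = 3.78 W/m

Series thermal resistances, inner to outer:
  R'_conv,in = 1/(2πr h) = 1/(2π·0.0490·1670) = 0.001945 m·K/W
  R'_stainless steel = ln(0.0607/0.0490)/(2πk) = 0.2141/(2π·16.4) = 0.002078 m·K/W
  R'_polyurethane foam = ln(0.128/0.0607)/(2πk) = 0.7461/(2π·0.0261) = 4.550 m·K/W
  R'_cellular glass = ln(0.200/0.128)/(2πk) = 0.4463/(2π·0.0627) = 1.133 m·K/W
ΣR = 0.001945 + 0.002078 + 4.550 + 1.133 = 5.687 m·K/W
Q' = ΔT/ΣR = (8.32 °C − 29.8 °C)/5.687 = -3.78 W/m
(Negative Q' ⇒ heat flows inward; heat gain = 3.78 W/m.)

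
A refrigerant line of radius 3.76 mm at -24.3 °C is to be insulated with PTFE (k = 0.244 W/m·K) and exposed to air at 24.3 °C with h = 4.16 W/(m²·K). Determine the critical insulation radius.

r_cr = 5.87 cm

For a cylinder, r_cr = k_ins/h = 0.244/4.16 = 0.0587 m = 5.87 cm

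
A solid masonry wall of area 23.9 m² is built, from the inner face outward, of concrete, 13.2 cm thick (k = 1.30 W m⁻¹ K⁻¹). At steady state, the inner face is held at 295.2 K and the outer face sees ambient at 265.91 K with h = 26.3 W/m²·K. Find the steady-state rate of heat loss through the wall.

Resistance network (inner→outer):
  R_concrete = L/(kA) = 0.132/(1.30·23.9) = 0.004248 K/W
  R_conv,out = 1/(hA) = 1/(26.3·23.9) = 0.001591 K/W
ΣR = 0.004248 + 0.001591 = 0.005839 K/W
Q = ΔT/ΣR = (295.2 K − 265.91 K)/0.005839 = 5020 W

Q = 5020 W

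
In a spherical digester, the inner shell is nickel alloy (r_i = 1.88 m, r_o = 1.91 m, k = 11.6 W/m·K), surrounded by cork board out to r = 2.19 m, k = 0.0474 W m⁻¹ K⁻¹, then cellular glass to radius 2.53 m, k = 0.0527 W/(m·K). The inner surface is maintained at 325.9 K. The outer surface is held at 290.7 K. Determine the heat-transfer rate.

Q = 172 W

Resistance network (inner→outer):
  R_nickel alloy = (1/1.88 − 1/1.91)/(4πk) = 0.008355/(4π·11.6) = 5.731×10^-5 K/W
  R_cork board = (1/1.91 − 1/2.19)/(4πk) = 0.06694/(4π·0.0474) = 0.1124 K/W
  R_cellular glass = (1/2.19 − 1/2.53)/(4πk) = 0.06136/(4π·0.0527) = 0.09266 K/W
ΣR = 5.731×10^-5 + 0.1124 + 0.09266 = 0.2051 K/W
Q = ΔT/ΣR = (325.9 K − 290.7 K)/0.2051 = 172 W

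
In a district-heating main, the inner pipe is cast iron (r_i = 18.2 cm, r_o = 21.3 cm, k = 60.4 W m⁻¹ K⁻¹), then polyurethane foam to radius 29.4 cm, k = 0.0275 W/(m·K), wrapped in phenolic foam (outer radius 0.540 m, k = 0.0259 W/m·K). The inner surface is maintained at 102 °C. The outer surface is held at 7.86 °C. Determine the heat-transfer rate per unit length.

Q' = 16.8 W/m

Resistance network (inner→outer):
  R'_cast iron = ln(0.213/0.182)/(2πk) = 0.1573/(2π·60.4) = 4.144×10^-4 m·K/W
  R'_polyurethane foam = ln(0.294/0.213)/(2πk) = 0.3223/(2π·0.0275) = 1.865 m·K/W
  R'_phenolic foam = ln(0.540/0.294)/(2πk) = 0.6080/(2π·0.0259) = 3.736 m·K/W
ΣR = 4.144×10^-4 + 1.865 + 3.736 = 5.601 m·K/W
Q' = ΔT/ΣR = (102 °C − 7.86 °C)/5.601 = 16.8 W/m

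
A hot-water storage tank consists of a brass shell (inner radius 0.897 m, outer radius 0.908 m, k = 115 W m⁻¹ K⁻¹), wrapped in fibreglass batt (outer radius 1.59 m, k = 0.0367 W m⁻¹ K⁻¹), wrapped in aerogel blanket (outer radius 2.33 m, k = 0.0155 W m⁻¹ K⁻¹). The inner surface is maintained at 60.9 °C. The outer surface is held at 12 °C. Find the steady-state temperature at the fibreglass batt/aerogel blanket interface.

T = 36.5 °C

Treat each layer as a resistance in series:
  R_brass = (1/0.897 − 1/0.908)/(4πk) = 0.01351/(4π·115) = 9.346×10^-6 K/W
  R_fibreglass batt = (1/0.908 − 1/1.59)/(4πk) = 0.4724/(4π·0.0367) = 1.024 K/W
  R_aerogel blanket = (1/1.59 − 1/2.33)/(4πk) = 0.1997/(4π·0.0155) = 1.026 K/W
ΣR = 9.346×10^-6 + 1.024 + 1.026 = 2.050 K/W
Q = ΔT/ΣR = (60.9 °C − 12 °C)/2.050 = 23.85 W
From the inner boundary to the fibreglass batt/aerogel blanket interface, ΣR_partial = 1.024 K/W.
T_interface = T_in − Q·ΣR_partial = 60.9 °C − (23.85)(1.024) = 36.5 °C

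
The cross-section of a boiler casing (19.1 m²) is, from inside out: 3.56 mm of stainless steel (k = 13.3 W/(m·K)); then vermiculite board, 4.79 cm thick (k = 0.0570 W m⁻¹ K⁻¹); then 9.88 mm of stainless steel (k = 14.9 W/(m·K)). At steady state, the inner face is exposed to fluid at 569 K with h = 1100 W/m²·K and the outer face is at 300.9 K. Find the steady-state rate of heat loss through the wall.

Q = 6080 W

Resistance network (inner→outer):
  R_conv,in = 1/(hA) = 1/(1100·19.1) = 4.760×10^-5 K/W
  R_stainless steel = L/(kA) = 0.00356/(13.3·19.1) = 1.401×10^-5 K/W
  R_vermiculite board = L/(kA) = 0.0479/(0.0570·19.1) = 0.04400 K/W
  R_stainless steel = L/(kA) = 0.00988/(14.9·19.1) = 3.472×10^-5 K/W
ΣR = 4.760×10^-5 + 1.401×10^-5 + 0.04400 + 3.472×10^-5 = 0.04410 K/W
Q = ΔT/ΣR = (569 K − 300.9 K)/0.04410 = 6080 W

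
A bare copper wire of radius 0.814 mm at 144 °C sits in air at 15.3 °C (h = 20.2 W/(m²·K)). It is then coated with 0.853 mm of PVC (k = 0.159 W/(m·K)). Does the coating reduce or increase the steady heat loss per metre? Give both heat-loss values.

Critical radius for a cylinder: r_cr = k/h = 0.00787 m = 0.787 cm.
Outer radius after coating: r₂ = 8.14×10^-4 + 8.53×10^-4 = 0.001667 m.
Since r₁ < r_cr and r₂ ≤ r_cr, the coating moves toward the maximum at r_cr — heat loss rises.
Bare: R = 1/(2πr₁h) = 9.679 m·K/W; Q = 128.7/9.679 = 13.3 W/m.
Coated: R = R_cond + R_conv = 5.444 m·K/W; Q = 128.7/5.444 = 23.6 W/m.

increases: 13.3 → 23.6 W/m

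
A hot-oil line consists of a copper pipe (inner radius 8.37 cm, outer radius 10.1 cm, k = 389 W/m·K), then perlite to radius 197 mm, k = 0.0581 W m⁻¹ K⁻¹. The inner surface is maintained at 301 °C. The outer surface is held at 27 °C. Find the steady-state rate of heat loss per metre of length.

Q' = 150 W/m

Treat each layer as a resistance in series:
  R'_copper = ln(0.101/0.0837)/(2πk) = 0.1879/(2π·389) = 7.687×10^-5 m·K/W
  R'_perlite = ln(0.197/0.101)/(2πk) = 0.6681/(2π·0.0581) = 1.830 m·K/W
ΣR = 7.687×10^-5 + 1.830 = 1.830 m·K/W
Q' = ΔT/ΣR = (301 °C − 27 °C)/1.830 = 150 W/m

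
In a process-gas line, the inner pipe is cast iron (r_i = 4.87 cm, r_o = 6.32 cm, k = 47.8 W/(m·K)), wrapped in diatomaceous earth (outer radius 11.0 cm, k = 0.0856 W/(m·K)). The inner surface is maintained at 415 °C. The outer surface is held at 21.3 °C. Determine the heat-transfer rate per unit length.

Q' = 382 W/m

Series thermal resistances, inner to outer:
  R'_cast iron = ln(0.0632/0.0487)/(2πk) = 0.2606/(2π·47.8) = 8.678×10^-4 m·K/W
  R'_diatomaceous earth = ln(0.110/0.0632)/(2πk) = 0.5542/(2π·0.0856) = 1.030 m·K/W
ΣR = 8.678×10^-4 + 1.030 = 1.031 m·K/W
Q' = ΔT/ΣR = (415 °C − 21.3 °C)/1.031 = 382 W/m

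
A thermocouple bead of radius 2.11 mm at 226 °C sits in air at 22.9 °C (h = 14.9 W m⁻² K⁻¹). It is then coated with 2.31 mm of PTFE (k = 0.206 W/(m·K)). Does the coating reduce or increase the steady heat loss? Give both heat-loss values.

Critical radius for a sphere: r_cr = 2k/h = 0.0277 m = 2.77 cm.
Outer radius after coating: r₂ = 0.00211 + 0.00231 = 0.00442 m.
Since r₁ < r_cr and r₂ ≤ r_cr, the coating moves toward the maximum at r_cr — heat loss rises.
Bare: R = 1/(4πr₁²h) = 1200 K/W; Q = 203.1/1200 = 0.169 W.
Coated: R = R_cond + R_conv = 369.1 K/W; Q = 203.1/369.1 = 0.550 W.

increases: 0.169 → 0.550 W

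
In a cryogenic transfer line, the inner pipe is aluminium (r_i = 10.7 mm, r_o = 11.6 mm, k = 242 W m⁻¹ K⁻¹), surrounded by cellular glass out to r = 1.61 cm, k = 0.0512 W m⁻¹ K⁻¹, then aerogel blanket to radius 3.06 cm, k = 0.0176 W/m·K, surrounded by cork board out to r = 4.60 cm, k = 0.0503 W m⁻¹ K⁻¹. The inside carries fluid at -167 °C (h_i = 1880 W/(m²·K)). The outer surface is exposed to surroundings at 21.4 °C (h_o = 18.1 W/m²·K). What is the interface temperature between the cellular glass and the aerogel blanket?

Series thermal resistances, inner to outer:
  R'_conv,in = 1/(2πr h) = 1/(2π·0.0107·1880) = 0.007912 m·K/W
  R'_aluminium = ln(0.0116/0.0107)/(2πk) = 0.08076/(2π·242) = 5.311×10^-5 m·K/W
  R'_cellular glass = ln(0.0161/0.0116)/(2πk) = 0.3278/(2π·0.0512) = 1.019 m·K/W
  R'_aerogel blanket = ln(0.0306/0.0161)/(2πk) = 0.6422/(2π·0.0176) = 5.807 m·K/W
  R'_cork board = ln(0.0460/0.0306)/(2πk) = 0.4076/(2π·0.0503) = 1.290 m·K/W
  R'_conv,out = 1/(2πr h) = 1/(2π·0.0460·18.1) = 0.1912 m·K/W
ΣR = 0.007912 + 5.311×10^-5 + 1.019 + 5.807 + 1.290 + 0.1912 = 8.315 m·K/W
Q' = ΔT/ΣR = (-167 °C − 21.4 °C)/8.315 = -22.66 W/m
From the inner boundary to the cellular glass/aerogel blanket interface, ΣR_partial = 1.027 m·K/W.
T_interface = T_in − Q'·ΣR_partial = -167 °C − (-22.66)(1.027) = -144 °C

T = -144 °C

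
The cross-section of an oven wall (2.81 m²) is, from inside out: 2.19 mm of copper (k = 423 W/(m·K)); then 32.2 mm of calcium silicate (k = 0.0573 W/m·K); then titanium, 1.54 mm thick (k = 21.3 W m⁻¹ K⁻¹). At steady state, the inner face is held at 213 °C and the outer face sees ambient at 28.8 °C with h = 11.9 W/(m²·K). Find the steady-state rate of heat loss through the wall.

Q = 801 W

Treat each layer as a resistance in series:
  R_copper = L/(kA) = 0.00219/(423·2.81) = 1.842×10^-6 K/W
  R_calcium silicate = L/(kA) = 0.0322/(0.0573·2.81) = 0.2000 K/W
  R_titanium = L/(kA) = 0.00154/(21.3·2.81) = 2.573×10^-5 K/W
  R_conv,out = 1/(hA) = 1/(11.9·2.81) = 0.02991 K/W
ΣR = 1.842×10^-6 + 0.2000 + 2.573×10^-5 + 0.02991 = 0.2299 K/W
Q = ΔT/ΣR = (213 °C − 28.8 °C)/0.2299 = 801 W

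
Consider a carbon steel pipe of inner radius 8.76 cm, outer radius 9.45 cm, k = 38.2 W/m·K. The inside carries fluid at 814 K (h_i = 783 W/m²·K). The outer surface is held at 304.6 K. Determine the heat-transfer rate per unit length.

Q' = 193 kW/m

Treat each layer as a resistance in series:
  R'_conv,in = 1/(2πr h) = 1/(2π·0.0876·783) = 0.002320 m·K/W
  R'_carbon steel = ln(0.0945/0.0876)/(2πk) = 0.07582/(2π·38.2) = 3.159×10^-4 m·K/W
ΣR = 0.002320 + 3.159×10^-4 = 0.002636 m·K/W
Q' = ΔT/ΣR = (814 K − 304.6 K)/0.002636 = 1.93×10^5 W/m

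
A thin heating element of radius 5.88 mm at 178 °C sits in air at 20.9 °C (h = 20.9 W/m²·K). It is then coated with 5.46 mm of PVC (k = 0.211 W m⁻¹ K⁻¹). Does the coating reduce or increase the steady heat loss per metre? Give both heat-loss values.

increases: 121 → 135 W/m

Critical radius for a cylinder: r_cr = k/h = 0.0101 m = 1.01 cm.
Outer radius after coating: r₂ = 0.00588 + 0.00546 = 0.01134 m.
r₁ < r_cr < r₂: heat loss rises to a maximum at r_cr then falls. Whether the coating helps depends on whether Q(r₂) has dropped back below Q(r₁).
Bare: R = 1/(2πr₁h) = 1.295 m·K/W; Q = 157.1/1.295 = 121 W/m.
Coated: R = R_cond + R_conv = 1.167 m·K/W; Q = 157.1/1.167 = 135 W/m.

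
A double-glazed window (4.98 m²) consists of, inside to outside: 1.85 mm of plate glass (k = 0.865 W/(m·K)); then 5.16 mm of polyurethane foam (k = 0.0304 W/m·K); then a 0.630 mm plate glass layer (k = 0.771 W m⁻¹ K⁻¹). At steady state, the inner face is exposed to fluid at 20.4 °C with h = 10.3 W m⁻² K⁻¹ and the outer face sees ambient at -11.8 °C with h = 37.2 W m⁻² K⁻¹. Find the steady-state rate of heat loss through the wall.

Treat each layer as a resistance in series:
  R_conv,in = 1/(hA) = 1/(10.3·4.98) = 0.01950 K/W
  R_plate glass = L/(kA) = 0.00185/(0.865·4.98) = 4.295×10^-4 K/W
  R_polyurethane foam = L/(kA) = 0.00516/(0.0304·4.98) = 0.03408 K/W
  R_plate glass = L/(kA) = 6.30×10^-4/(0.771·4.98) = 1.641×10^-4 K/W
  R_conv,out = 1/(hA) = 1/(37.2·4.98) = 0.005398 K/W
ΣR = 0.01950 + 4.295×10^-4 + 0.03408 + 1.641×10^-4 + 0.005398 = 0.05957 K/W
Q = ΔT/ΣR = (20.4 °C − -11.8 °C)/0.05957 = 541 W

Q = 541 W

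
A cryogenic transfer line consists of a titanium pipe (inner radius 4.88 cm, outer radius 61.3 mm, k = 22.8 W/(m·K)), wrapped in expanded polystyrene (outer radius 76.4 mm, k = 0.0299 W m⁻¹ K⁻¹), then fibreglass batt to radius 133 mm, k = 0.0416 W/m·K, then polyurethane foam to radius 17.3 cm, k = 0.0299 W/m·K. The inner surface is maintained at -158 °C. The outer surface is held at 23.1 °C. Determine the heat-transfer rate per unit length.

Q' = 38.6 W/m

Series thermal resistances, inner to outer:
  R'_titanium = ln(0.0613/0.0488)/(2πk) = 0.2280/(2π·22.8) = 0.001592 m·K/W
  R'_expanded polystyrene = ln(0.0764/0.0613)/(2πk) = 0.2202/(2π·0.0299) = 1.172 m·K/W
  R'_fibreglass batt = ln(0.133/0.0764)/(2πk) = 0.5544/(2π·0.0416) = 2.121 m·K/W
  R'_polyurethane foam = ln(0.173/0.133)/(2πk) = 0.2629/(2π·0.0299) = 1.400 m·K/W
ΣR = 0.001592 + 1.172 + 2.121 + 1.400 = 4.695 m·K/W
Q' = ΔT/ΣR = (-158 °C − 23.1 °C)/4.695 = -38.6 W/m
(Negative Q' ⇒ heat flows inward; heat gain = 38.6 W/m.)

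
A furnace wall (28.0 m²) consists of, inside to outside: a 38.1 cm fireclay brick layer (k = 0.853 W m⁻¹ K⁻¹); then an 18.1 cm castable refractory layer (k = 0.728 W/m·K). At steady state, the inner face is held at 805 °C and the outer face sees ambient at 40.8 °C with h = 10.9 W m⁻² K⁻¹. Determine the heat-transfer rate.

Q = 27.2 kW

Treat each layer as a resistance in series:
  R_fireclay brick = L/(kA) = 0.381/(0.853·28.0) = 0.01595 K/W
  R_castable refractory = L/(kA) = 0.181/(0.728·28.0) = 0.008880 K/W
  R_conv,out = 1/(hA) = 1/(10.9·28.0) = 0.003277 K/W
ΣR = 0.01595 + 0.008880 + 0.003277 = 0.02811 K/W
Q = ΔT/ΣR = (805 °C − 40.8 °C)/0.02811 = 27200 W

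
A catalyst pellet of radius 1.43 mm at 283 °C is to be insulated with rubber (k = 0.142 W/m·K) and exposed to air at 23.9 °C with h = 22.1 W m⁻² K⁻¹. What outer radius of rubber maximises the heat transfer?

For a sphere, r_cr = 2k_ins/h = 2·0.142/22.1 = 0.0129 m = 1.29 cm

r_cr = 1.29 cm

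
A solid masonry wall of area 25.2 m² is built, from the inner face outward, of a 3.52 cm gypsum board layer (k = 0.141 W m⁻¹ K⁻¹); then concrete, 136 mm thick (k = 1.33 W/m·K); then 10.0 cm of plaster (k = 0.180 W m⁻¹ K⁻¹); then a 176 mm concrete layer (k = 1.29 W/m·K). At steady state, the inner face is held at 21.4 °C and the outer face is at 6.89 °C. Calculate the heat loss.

Resistance network (inner→outer):
  R_gypsum board = L/(kA) = 0.0352/(0.141·25.2) = 0.009907 K/W
  R_concrete = L/(kA) = 0.136/(1.33·25.2) = 0.004058 K/W
  R_plaster = L/(kA) = 0.100/(0.180·25.2) = 0.02205 K/W
  R_concrete = L/(kA) = 0.176/(1.29·25.2) = 0.005414 K/W
ΣR = 0.009907 + 0.004058 + 0.02205 + 0.005414 = 0.04143 K/W
Q = ΔT/ΣR = (21.4 °C − 6.89 °C)/0.04143 = 350 W

Q = 350 W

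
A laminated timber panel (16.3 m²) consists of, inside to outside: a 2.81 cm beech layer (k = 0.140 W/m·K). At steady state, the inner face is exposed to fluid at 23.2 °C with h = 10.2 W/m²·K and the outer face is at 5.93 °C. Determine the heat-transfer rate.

Resistance network (inner→outer):
  R_conv,in = 1/(hA) = 1/(10.2·16.3) = 0.006015 K/W
  R_beech = L/(kA) = 0.0281/(0.140·16.3) = 0.01231 K/W
ΣR = 0.006015 + 0.01231 = 0.01833 K/W
Q = ΔT/ΣR = (23.2 °C − 5.93 °C)/0.01833 = 942 W

Q = 942 W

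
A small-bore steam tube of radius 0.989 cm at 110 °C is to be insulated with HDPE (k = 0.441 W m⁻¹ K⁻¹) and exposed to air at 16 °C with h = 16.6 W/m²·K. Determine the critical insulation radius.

r_cr = 2.66 cm

For a cylinder, r_cr = k_ins/h = 0.441/16.6 = 0.0266 m = 2.66 cm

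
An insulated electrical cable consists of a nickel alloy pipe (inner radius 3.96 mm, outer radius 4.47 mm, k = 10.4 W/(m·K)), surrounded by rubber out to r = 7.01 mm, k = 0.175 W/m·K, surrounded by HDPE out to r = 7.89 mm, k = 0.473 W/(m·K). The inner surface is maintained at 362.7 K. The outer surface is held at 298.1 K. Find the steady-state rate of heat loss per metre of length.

Resistance network (inner→outer):
  R'_nickel alloy = ln(0.00447/0.00396)/(2πk) = 0.1211/(2π·10.4) = 0.001854 m·K/W
  R'_rubber = ln(0.00701/0.00447)/(2πk) = 0.4499/(2π·0.175) = 0.4092 m·K/W
  R'_HDPE = ln(0.00789/0.00701)/(2πk) = 0.1183/(2π·0.473) = 0.03979 m·K/W
ΣR = 0.001854 + 0.4092 + 0.03979 = 0.4508 m·K/W
Q' = ΔT/ΣR = (362.7 K − 298.1 K)/0.4508 = 143 W/m

Q' = 143 W/m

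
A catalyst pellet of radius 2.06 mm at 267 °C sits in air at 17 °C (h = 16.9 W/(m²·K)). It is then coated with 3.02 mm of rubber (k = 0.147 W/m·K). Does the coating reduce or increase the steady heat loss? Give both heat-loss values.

Critical radius for a sphere: r_cr = 2k/h = 0.0174 m = 1.74 cm.
Outer radius after coating: r₂ = 0.00206 + 0.00302 = 0.00508 m.
Since r₁ < r_cr and r₂ ≤ r_cr, the coating moves toward the maximum at r_cr — heat loss rises.
Bare: R = 1/(4πr₁²h) = 1110 K/W; Q = 250/1110 = 0.225 W.
Coated: R = R_cond + R_conv = 338.7 K/W; Q = 250/338.7 = 0.738 W.

increases: 0.225 → 0.738 W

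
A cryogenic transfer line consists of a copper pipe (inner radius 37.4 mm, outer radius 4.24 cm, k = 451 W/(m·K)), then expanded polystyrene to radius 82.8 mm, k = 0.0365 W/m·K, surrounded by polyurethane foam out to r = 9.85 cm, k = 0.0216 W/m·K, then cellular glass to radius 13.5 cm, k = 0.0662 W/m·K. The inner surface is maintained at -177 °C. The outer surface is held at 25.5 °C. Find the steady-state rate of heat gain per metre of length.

Q' = 40.9 W/m

Series thermal resistances, inner to outer:
  R'_copper = ln(0.0424/0.0374)/(2πk) = 0.1255/(2π·451) = 4.428×10^-5 m·K/W
  R'_expanded polystyrene = ln(0.0828/0.0424)/(2πk) = 0.6693/(2π·0.0365) = 2.918 m·K/W
  R'_polyurethane foam = ln(0.0985/0.0828)/(2πk) = 0.1736/(2π·0.0216) = 1.279 m·K/W
  R'_cellular glass = ln(0.135/0.0985)/(2πk) = 0.3152/(2π·0.0662) = 0.7578 m·K/W
ΣR = 4.428×10^-5 + 2.918 + 1.279 + 0.7578 = 4.955 m·K/W
Q' = ΔT/ΣR = (-177 °C − 25.5 °C)/4.955 = -40.9 W/m
(Negative Q' ⇒ heat flows inward; heat gain = 40.9 W/m.)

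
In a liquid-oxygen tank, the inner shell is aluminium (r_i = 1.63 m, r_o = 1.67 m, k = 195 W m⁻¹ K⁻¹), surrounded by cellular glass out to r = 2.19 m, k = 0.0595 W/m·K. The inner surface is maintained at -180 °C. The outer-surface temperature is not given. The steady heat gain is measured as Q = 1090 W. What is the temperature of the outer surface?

T_out = 27.3 °C

Series resistances:
  R_aluminium = (1/1.63 − 1/1.67)/(4πk) = 0.01469/(4π·195) = 5.997×10^-6 K/W
  R_cellular glass = (1/1.67 − 1/2.19)/(4πk) = 0.1422/(4π·0.0595) = 0.1902 K/W
ΣR = 0.1902 K/W
ΔT = Q·ΣR = 1090 × 0.1902 = 207.3 K
Heat flows inward, so T_out = T_in + ΔT = -180 + 207.3 = 27.3 °C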